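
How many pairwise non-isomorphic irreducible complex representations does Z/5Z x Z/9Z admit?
45

The number of irreducible complex representations of a finite group equals its number of conjugacy classes. Z/5Z x Z/9Z is abelian of order 45, so every element is its own conjugacy class: 45 classes, so Z/5Z x Z/9Z (order 45) has exactly 45 irreducible complex representations.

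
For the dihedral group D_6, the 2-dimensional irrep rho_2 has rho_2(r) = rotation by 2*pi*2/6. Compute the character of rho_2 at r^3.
chi_{rho_2}(r^3) = 2*cos(2*pi*2*3/6) = 2

Working: rho_2(r^3) is rotation by angle 2*pi*2*3/6, whose trace is 2*cos(2*pi*2*3/6) = 2.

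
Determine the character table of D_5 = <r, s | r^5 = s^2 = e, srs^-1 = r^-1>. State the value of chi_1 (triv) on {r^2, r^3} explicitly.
Conjugacy classes: {e} of size 1, {r^1, r^4} of size 2, {r^2, r^3} of size 2, {s, sr, ..., sr^4} of size 5.
Character table:
  irrep \ class              {e} (size 1)  {r^1, r^4} (size 2)  {r^2, r^3} (size 2)  {s, sr, ..., sr^4} (size 5)
  chi_1 (triv)               1             1                    1                    1                          
  chi_2 (sign: r->1, s->-1)  1             1                    1                    -1                         
  chi_3 (2d, j=1)            2             -1/2 + sqrt(5)/2     -sqrt(5)/2 - 1/2     0                          
  chi_4 (2d, j=2)            2             -sqrt(5)/2 - 1/2     -1/2 + sqrt(5)/2     0                          

Spot check: chi_1 (triv) on {r^2, r^3} = 1.

Working: D_5 has order 2*5 = 10 with 4 conjugacy classes, hence 4 irreducibles. Sum of squared dims 1 + 1 + 4 + 4 = 10 = |G|. Linear characters come from the abelianisation; the 2-dimensional irreps have character r^k -> 2*cos(2*pi*j*k/5), reflections -> 0.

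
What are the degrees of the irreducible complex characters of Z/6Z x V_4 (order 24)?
Dimensions: 1, 1, 1, 1, 1, 1, 1, 1, 1, 1, 1, 1, 1, 1, 1, 1, 1, 1, 1, 1, 1, 1, 1, 1

Working: There are 24 irreducibles (= number of conjugacy classes). Their dimensions d_i satisfy sum d_i^2 = |G| = 24: 1 + 1 + 1 + 1 + 1 + 1 + 1 + 1 + 1 + 1 + 1 + 1 + 1 + 1 + 1 + 1 + 1 + 1 + 1 + 1 + 1 + 1 + 1 + 1 = 24. (For the product with Z/6Z: each of the 6 1-dim characters of Z/6Z tensors with each irrep of V_4, giving 6 copies of each V_4-dimension.)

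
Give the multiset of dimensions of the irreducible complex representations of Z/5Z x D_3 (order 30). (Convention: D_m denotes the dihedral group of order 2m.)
Dimensions: 1, 1, 1, 1, 1, 1, 1, 1, 1, 1, 2, 2, 2, 2, 2

Explanation: There are 15 irreducibles (= number of conjugacy classes). Their dimensions d_i satisfy sum d_i^2 = |G| = 30: 1 + 1 + 1 + 1 + 1 + 1 + 1 + 1 + 1 + 1 + 4 + 4 + 4 + 4 + 4 = 30. (For the product with Z/5Z: each of the 5 1-dim characters of Z/5Z tensors with each irrep of D_3, giving 5 copies of each D_3-dimension.)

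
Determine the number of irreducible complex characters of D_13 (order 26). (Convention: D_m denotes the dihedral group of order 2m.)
8

Why: The number of irreducible complex representations of a finite group equals its number of conjugacy classes. D_13 has 8 conjugacy classes ((n+3)/2 for n odd), so D_13 (order 26) has exactly 8 irreducible complex representations.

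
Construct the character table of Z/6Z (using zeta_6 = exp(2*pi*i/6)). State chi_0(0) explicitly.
Character table of Z/6Z (irreps indexed chi_0,...,chi_5 with chi_k(m) = zeta_6^(k*m), zeta_6 = exp(2*pi*i/6)):
  irrep \ class  {0} (size 1)  {1} (size 1)    {2} (size 1)    {3} (size 1)  {4} (size 1)    {5} (size 1)  
  chi_0          1             1               1               1             1               1             
  chi_1          1             exp(I*pi/3)     exp(2*I*pi/3)   -1            exp(-2*I*pi/3)  exp(-I*pi/3)  
  chi_2          1             exp(2*I*pi/3)   exp(-2*I*pi/3)  1             exp(2*I*pi/3)   exp(-2*I*pi/3)
  chi_3          1             -1              1               -1            1               -1            
  chi_4          1             exp(-2*I*pi/3)  exp(2*I*pi/3)   1             exp(-2*I*pi/3)  exp(2*I*pi/3) 
  chi_5          1             exp(-I*pi/3)    exp(-2*I*pi/3)  -1            exp(2*I*pi/3)   exp(I*pi/3)   

Spot check: chi_0(0) = zeta_6^(0*0) = zeta_6^0 = 1.

Justification: Z/6Z is abelian, so all 6 irreducible complex representations are 1-dimensional. They are given by chi_k(m) = zeta_6^(k*m) for k = 0,...,5. Row orthogonality: sum_m chi_k(m) conj(chi_l(m)) = 6 * [k = l].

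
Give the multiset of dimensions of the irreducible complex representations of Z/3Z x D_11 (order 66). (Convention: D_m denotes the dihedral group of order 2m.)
Dimensions: 1, 1, 1, 1, 1, 1, 2, 2, 2, 2, 2, 2, 2, 2, 2, 2, 2, 2, 2, 2, 2

There are 21 irreducibles (= number of conjugacy classes). Their dimensions d_i satisfy sum d_i^2 = |G| = 66: 1 + 1 + 1 + 1 + 1 + 1 + 4 + 4 + 4 + 4 + 4 + 4 + 4 + 4 + 4 + 4 + 4 + 4 + 4 + 4 + 4 = 66. (For the product with Z/3Z: each of the 3 1-dim characters of Z/3Z tensors with each irrep of D_11, giving 3 copies of each D_11-dimension.)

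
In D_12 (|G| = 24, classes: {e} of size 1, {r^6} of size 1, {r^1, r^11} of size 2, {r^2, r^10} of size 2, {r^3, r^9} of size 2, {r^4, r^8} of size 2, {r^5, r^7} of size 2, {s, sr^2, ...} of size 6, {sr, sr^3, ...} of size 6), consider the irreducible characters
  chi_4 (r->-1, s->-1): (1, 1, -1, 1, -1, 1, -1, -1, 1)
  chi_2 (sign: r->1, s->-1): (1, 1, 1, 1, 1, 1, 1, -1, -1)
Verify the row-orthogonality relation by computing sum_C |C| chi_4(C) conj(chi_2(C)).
Sum = 0; so <chi_4, chi_2> = 0 (distinct irreducibles are orthogonal).

Proof sketch: Compute term by term over conjugacy classes (|C| * chi_4(C) * conj(chi_2(C))):
  1*(1)*conj(1) + 1*(1)*conj(1) + 2*(-1)*conj(1) + 2*(1)*conj(1) + 2*(-1)*conj(1) + 2*(1)*conj(1) + 2*(-1)*conj(1) + 6*(-1)*conj(-1) + 6*(1)*conj(-1)
  = (1) + (1) + (-2) + (2) + (-2) + (2) + (-2) + (6) + (-6)
  = 0.
Dividing by |G| = 24 gives 0/24 = 0, matching the row-orthogonality relation <chi_4, chi_2> = [chi_4 = chi_2].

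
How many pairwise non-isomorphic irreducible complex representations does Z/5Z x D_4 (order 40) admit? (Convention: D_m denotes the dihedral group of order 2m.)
25

The number of irreducible complex representations of a finite group equals its number of conjugacy classes. For a direct product, #classes(G x H) = #classes(G) * #classes(H). Z/5Z has 5 classes (abelian), D_4 has 5 classes, so 5 * 5 = 25, so Z/5Z x D_4 (order 40) has exactly 25 irreducible complex representations.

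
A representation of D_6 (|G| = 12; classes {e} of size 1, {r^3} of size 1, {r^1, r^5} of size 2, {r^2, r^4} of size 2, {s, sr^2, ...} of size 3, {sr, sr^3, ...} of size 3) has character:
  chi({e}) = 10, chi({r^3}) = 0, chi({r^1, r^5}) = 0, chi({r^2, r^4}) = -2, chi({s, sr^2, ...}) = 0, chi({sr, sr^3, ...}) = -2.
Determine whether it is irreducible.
Not irreducible (reducible): <chi, chi> = 10 > 1.

Derivation: <chi, chi> = (1/|G|) sum_C |C| * |chi(C)|^2 = (1/12)[1*|10|^2 + 1*|0|^2 + 2*|0|^2 + 2*|-2|^2 + 3*|0|^2 + 3*|-2|^2]
  = (1/12)[(100) + (0) + (0) + (8) + (0) + (12)] = 120/12 = 10.
A character is irreducible iff <chi, chi> = 1, so this representation is reducible.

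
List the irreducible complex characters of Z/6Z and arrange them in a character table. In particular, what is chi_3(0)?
Character table of Z/6Z (irreps indexed chi_0,...,chi_5 with chi_k(m) = zeta_6^(k*m), zeta_6 = exp(2*pi*i/6)):
  irrep \ class  {0} (size 1)  {1} (size 1)    {2} (size 1)    {3} (size 1)  {4} (size 1)    {5} (size 1)  
  chi_0          1             1               1               1             1               1             
  chi_1          1             exp(I*pi/3)     exp(2*I*pi/3)   -1            exp(-2*I*pi/3)  exp(-I*pi/3)  
  chi_2          1             exp(2*I*pi/3)   exp(-2*I*pi/3)  1             exp(2*I*pi/3)   exp(-2*I*pi/3)
  chi_3          1             -1              1               -1            1               -1            
  chi_4          1             exp(-2*I*pi/3)  exp(2*I*pi/3)   1             exp(-2*I*pi/3)  exp(2*I*pi/3) 
  chi_5          1             exp(-I*pi/3)    exp(-2*I*pi/3)  -1            exp(2*I*pi/3)   exp(I*pi/3)   

Spot check: chi_3(0) = zeta_6^(3*0) = zeta_6^0 = 1.

Justification: Z/6Z is abelian, so all 6 irreducible complex representations are 1-dimensional. They are given by chi_k(m) = zeta_6^(k*m) for k = 0,...,5. Row orthogonality: sum_m chi_k(m) conj(chi_l(m)) = 6 * [k = l].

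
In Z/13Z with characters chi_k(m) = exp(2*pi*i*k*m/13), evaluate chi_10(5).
chi_10(5) = zeta_13^50 = exp(-4*I*pi/13)

Explanation: chi_10(5) = zeta_13^(10*5) = zeta_13^50. Since zeta_13^13 = 1, this equals zeta_13^11 = exp(2*pi*i*11/13) = exp(-4*I*pi/13).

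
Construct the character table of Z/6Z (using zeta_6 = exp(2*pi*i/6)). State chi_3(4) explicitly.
Character table of Z/6Z (irreps indexed chi_0,...,chi_5 with chi_k(m) = zeta_6^(k*m), zeta_6 = exp(2*pi*i/6)):
  irrep \ class  {0} (size 1)  {1} (size 1)    {2} (size 1)    {3} (size 1)  {4} (size 1)    {5} (size 1)  
  chi_0          1             1               1               1             1               1             
  chi_1          1             exp(I*pi/3)     exp(2*I*pi/3)   -1            exp(-2*I*pi/3)  exp(-I*pi/3)  
  chi_2          1             exp(2*I*pi/3)   exp(-2*I*pi/3)  1             exp(2*I*pi/3)   exp(-2*I*pi/3)
  chi_3          1             -1              1               -1            1               -1            
  chi_4          1             exp(-2*I*pi/3)  exp(2*I*pi/3)   1             exp(-2*I*pi/3)  exp(2*I*pi/3) 
  chi_5          1             exp(-I*pi/3)    exp(-2*I*pi/3)  -1            exp(2*I*pi/3)   exp(I*pi/3)   

Spot check: chi_3(4) = zeta_6^(3*4) = zeta_6^12 = 1.

Working: Z/6Z is abelian, so all 6 irreducible complex representations are 1-dimensional. They are given by chi_k(m) = zeta_6^(k*m) for k = 0,...,5. Row orthogonality: sum_m chi_k(m) conj(chi_l(m)) = 6 * [k = l].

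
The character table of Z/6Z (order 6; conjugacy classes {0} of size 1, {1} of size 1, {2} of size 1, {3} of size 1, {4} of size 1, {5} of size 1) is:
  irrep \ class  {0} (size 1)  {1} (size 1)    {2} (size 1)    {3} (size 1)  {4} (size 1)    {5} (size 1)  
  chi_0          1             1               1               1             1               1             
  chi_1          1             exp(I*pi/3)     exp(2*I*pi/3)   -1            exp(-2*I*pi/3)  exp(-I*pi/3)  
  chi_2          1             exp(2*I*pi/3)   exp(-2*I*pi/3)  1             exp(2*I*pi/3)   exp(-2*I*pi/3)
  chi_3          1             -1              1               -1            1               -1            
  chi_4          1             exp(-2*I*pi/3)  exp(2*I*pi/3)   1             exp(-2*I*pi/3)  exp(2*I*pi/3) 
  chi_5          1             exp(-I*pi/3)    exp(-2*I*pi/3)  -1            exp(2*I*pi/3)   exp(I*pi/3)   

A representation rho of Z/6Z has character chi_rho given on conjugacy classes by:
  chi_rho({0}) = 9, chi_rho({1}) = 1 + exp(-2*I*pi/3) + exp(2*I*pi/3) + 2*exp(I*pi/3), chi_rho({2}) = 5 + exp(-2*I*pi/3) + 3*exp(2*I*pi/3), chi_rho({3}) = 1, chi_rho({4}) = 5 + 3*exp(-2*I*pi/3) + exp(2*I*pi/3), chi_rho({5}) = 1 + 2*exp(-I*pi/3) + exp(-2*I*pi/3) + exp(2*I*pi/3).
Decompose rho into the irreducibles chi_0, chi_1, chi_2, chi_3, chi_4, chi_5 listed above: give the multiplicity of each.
Multiplicities: chi_0: 3, chi_1: 2, chi_2: 1, chi_3: 2, chi_4: 1, chi_5: 0.

Reasoning: Use <chi_rho, chi> = (1/|G|) sum_C |C| * chi_rho(C) * conj(chi(C)) with |G| = 6 for each irreducible chi in the table:
  <chi_rho, chi_0> = (1/6)[1*(9)*conj(1) + 1*(1 + exp(-2*I*pi/3) + exp(2*I*pi/3) + 2*exp(I*pi/3))*conj(1) + 1*(5 + exp(-2*I*pi/3) + 3*exp(2*I*pi/3))*conj(1) + 1*(1)*conj(1) + 1*(5 + 3*exp(-2*I*pi/3) + exp(2*I*pi/3))*conj(1) + 1*(1 + 2*exp(-I*pi/3) + exp(-2*I*pi/3) + exp(2*I*pi/3))*conj(1)]
      = (1/6)[(9) + (1 + exp(-2*I*pi/3) + exp(2*I*pi/3) + 2*exp(I*pi/3)) + (5 + exp(-2*I*pi/3) + 3*exp(2*I*pi/3)) + (1) + (5 + 3*exp(-2*I*pi/3) + exp(2*I*pi/3)) + (1 + 2*exp(-I*pi/3) + exp(-2*I*pi/3) + exp(2*I*pi/3))] = 18/6 = 3
  <chi_rho, chi_1> = (1/6)[1*(9)*conj(1) + 1*(1 + exp(-2*I*pi/3) + exp(2*I*pi/3) + 2*exp(I*pi/3))*conj(exp(I*pi/3)) + 1*(5 + exp(-2*I*pi/3) + 3*exp(2*I*pi/3))*conj(exp(2*I*pi/3)) + 1*(1)*conj(-1) + 1*(5 + 3*exp(-2*I*pi/3) + exp(2*I*pi/3))*conj(exp(-2*I*pi/3)) + 1*(1 + 2*exp(-I*pi/3) + exp(-2*I*pi/3) + exp(2*I*pi/3))*conj(exp(-I*pi/3))]
      = (1/6)[(9) + (2) + (3 + 5*exp(-2*I*pi/3) + exp(2*I*pi/3)) + (-1) + (3 + exp(-2*I*pi/3) + 5*exp(2*I*pi/3)) + (2)] = 12/6 = 2
  <chi_rho, chi_2> = (1/6)[1*(9)*conj(1) + 1*(1 + exp(-2*I*pi/3) + exp(2*I*pi/3) + 2*exp(I*pi/3))*conj(exp(2*I*pi/3)) + 1*(5 + exp(-2*I*pi/3) + 3*exp(2*I*pi/3))*conj(exp(-2*I*pi/3)) + 1*(1)*conj(1) + 1*(5 + 3*exp(-2*I*pi/3) + exp(2*I*pi/3))*conj(exp(2*I*pi/3)) + 1*(1 + 2*exp(-I*pi/3) + exp(-2*I*pi/3) + exp(2*I*pi/3))*conj(exp(-2*I*pi/3))]
      = (1/6)[(9) + (1 + 2*exp(-I*pi/3) + exp(-2*I*pi/3) + exp(2*I*pi/3)) + (1 + 3*exp(-2*I*pi/3) + 5*exp(2*I*pi/3)) + (1) + (1 + 5*exp(-2*I*pi/3) + 3*exp(2*I*pi/3)) + (1 + exp(-2*I*pi/3) + exp(2*I*pi/3) + 2*exp(I*pi/3))] = 6/6 = 1
  <chi_rho, chi_3> = (1/6)[1*(9)*conj(1) + 1*(1 + exp(-2*I*pi/3) + exp(2*I*pi/3) + 2*exp(I*pi/3))*conj(-1) + 1*(5 + exp(-2*I*pi/3) + 3*exp(2*I*pi/3))*conj(1) + 1*(1)*conj(-1) + 1*(5 + 3*exp(-2*I*pi/3) + exp(2*I*pi/3))*conj(1) + 1*(1 + 2*exp(-I*pi/3) + exp(-2*I*pi/3) + exp(2*I*pi/3))*conj(-1)]
      = (1/6)[(9) + (-1 - 2*exp(I*pi/3) - exp(2*I*pi/3) - exp(-2*I*pi/3)) + (5 + exp(-2*I*pi/3) + 3*exp(2*I*pi/3)) + (-1) + (5 + 3*exp(-2*I*pi/3) + exp(2*I*pi/3)) + (-1 - exp(2*I*pi/3) - exp(-2*I*pi/3) - 2*exp(-I*pi/3))] = 12/6 = 2
  <chi_rho, chi_4> = (1/6)[1*(9)*conj(1) + 1*(1 + exp(-2*I*pi/3) + exp(2*I*pi/3) + 2*exp(I*pi/3))*conj(exp(-2*I*pi/3)) + 1*(5 + exp(-2*I*pi/3) + 3*exp(2*I*pi/3))*conj(exp(2*I*pi/3)) + 1*(1)*conj(1) + 1*(5 + 3*exp(-2*I*pi/3) + exp(2*I*pi/3))*conj(exp(-2*I*pi/3)) + 1*(1 + 2*exp(-I*pi/3) + exp(-2*I*pi/3) + exp(2*I*pi/3))*conj(exp(2*I*pi/3))]
      = (1/6)[(9) + (-2) + (3 + 5*exp(-2*I*pi/3) + exp(2*I*pi/3)) + (1) + (3 + exp(-2*I*pi/3) + 5*exp(2*I*pi/3)) + (-2)] = 6/6 = 1
  <chi_rho, chi_5> = (1/6)[1*(9)*conj(1) + 1*(1 + exp(-2*I*pi/3) + exp(2*I*pi/3) + 2*exp(I*pi/3))*conj(exp(-I*pi/3)) + 1*(5 + exp(-2*I*pi/3) + 3*exp(2*I*pi/3))*conj(exp(-2*I*pi/3)) + 1*(1)*conj(-1) + 1*(5 + 3*exp(-2*I*pi/3) + exp(2*I*pi/3))*conj(exp(2*I*pi/3)) + 1*(1 + 2*exp(-I*pi/3) + exp(-2*I*pi/3) + exp(2*I*pi/3))*conj(exp(I*pi/3))]
      = (1/6)[(9) + (-1 + exp(-I*pi/3) + exp(I*pi/3) + 2*exp(2*I*pi/3)) + (1 + 3*exp(-2*I*pi/3) + 5*exp(2*I*pi/3)) + (-1) + (1 + 5*exp(-2*I*pi/3) + 3*exp(2*I*pi/3)) + (-1 + 2*exp(-2*I*pi/3) + exp(-I*pi/3) + exp(I*pi/3))] = 0/6 = 0
(Exp terms are combined using exp(i*s)*conj(exp(i*t)) = exp(i*(s-t)), and sums of them are collapsed using the identity that for every m > 1 the m distinct m-th roots of unity sum to 0, e.g. 1 + exp(2*I*pi/3) + exp(-2*I*pi/3) = 0.)
Dimension check: dim(rho) = sum (mult * dim) = 3*1 + 2*1 + 1*1 + 2*1 + 1*1 + 0*1 = 9 = chi_rho(e) = 9.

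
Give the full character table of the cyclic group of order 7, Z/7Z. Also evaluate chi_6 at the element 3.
Character table of Z/7Z (irreps indexed chi_0,...,chi_6 with chi_k(m) = zeta_7^(k*m), zeta_7 = exp(2*pi*i/7)):
  irrep \ class  {0} (size 1)  {1} (size 1)    {2} (size 1)    {3} (size 1)    {4} (size 1)    {5} (size 1)    {6} (size 1)  
  chi_0          1             1               1               1               1               1               1             
  chi_1          1             exp(2*I*pi/7)   exp(4*I*pi/7)   exp(6*I*pi/7)   exp(-6*I*pi/7)  exp(-4*I*pi/7)  exp(-2*I*pi/7)
  chi_2          1             exp(4*I*pi/7)   exp(-6*I*pi/7)  exp(-2*I*pi/7)  exp(2*I*pi/7)   exp(6*I*pi/7)   exp(-4*I*pi/7)
  chi_3          1             exp(6*I*pi/7)   exp(-2*I*pi/7)  exp(4*I*pi/7)   exp(-4*I*pi/7)  exp(2*I*pi/7)   exp(-6*I*pi/7)
  chi_4          1             exp(-6*I*pi/7)  exp(2*I*pi/7)   exp(-4*I*pi/7)  exp(4*I*pi/7)   exp(-2*I*pi/7)  exp(6*I*pi/7) 
  chi_5          1             exp(-4*I*pi/7)  exp(6*I*pi/7)   exp(2*I*pi/7)   exp(-2*I*pi/7)  exp(-6*I*pi/7)  exp(4*I*pi/7) 
  chi_6          1             exp(-2*I*pi/7)  exp(-4*I*pi/7)  exp(-6*I*pi/7)  exp(6*I*pi/7)   exp(4*I*pi/7)   exp(2*I*pi/7) 

Spot check: chi_6(3) = zeta_7^(6*3) = zeta_7^18 = exp(-6*I*pi/7).

Proof sketch: Z/7Z is abelian, so all 7 irreducible complex representations are 1-dimensional. They are given by chi_k(m) = zeta_7^(k*m) for k = 0,...,6. Row orthogonality: sum_m chi_k(m) conj(chi_l(m)) = 7 * [k = l].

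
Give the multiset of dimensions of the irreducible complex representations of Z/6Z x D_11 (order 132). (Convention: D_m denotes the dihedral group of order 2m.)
Dimensions: 1, 1, 1, 1, 1, 1, 1, 1, 1, 1, 1, 1, 2, 2, 2, 2, 2, 2, 2, 2, 2, 2, 2, 2, 2, 2, 2, 2, 2, 2, 2, 2, 2, 2, 2, 2, 2, 2, 2, 2, 2, 2

Solution. There are 42 irreducibles (= number of conjugacy classes). Their dimensions d_i satisfy sum d_i^2 = |G| = 132: 1 + 1 + 1 + 1 + 1 + 1 + 1 + 1 + 1 + 1 + 1 + 1 + 4 + 4 + 4 + 4 + 4 + 4 + 4 + 4 + 4 + 4 + 4 + 4 + 4 + 4 + 4 + 4 + 4 + 4 + 4 + 4 + 4 + 4 + 4 + 4 + 4 + 4 + 4 + 4 + 4 + 4 = 132. (For the product with Z/6Z: each of the 6 1-dim characters of Z/6Z tensors with each irrep of D_11, giving 6 copies of each D_11-dimension.)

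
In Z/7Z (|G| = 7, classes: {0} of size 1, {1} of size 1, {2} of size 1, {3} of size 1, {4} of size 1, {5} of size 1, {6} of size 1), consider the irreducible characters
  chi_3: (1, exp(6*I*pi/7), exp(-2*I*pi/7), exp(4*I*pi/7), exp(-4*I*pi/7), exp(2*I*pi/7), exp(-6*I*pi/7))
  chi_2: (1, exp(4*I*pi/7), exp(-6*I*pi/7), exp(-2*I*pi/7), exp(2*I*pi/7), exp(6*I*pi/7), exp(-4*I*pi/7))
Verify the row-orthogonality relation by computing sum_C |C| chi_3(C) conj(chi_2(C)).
Sum = 0; so <chi_3, chi_2> = 0 (distinct irreducibles are orthogonal).

Explanation: Compute term by term over conjugacy classes (|C| * chi_3(C) * conj(chi_2(C))):
  1*(1)*conj(1) + 1*(exp(6*I*pi/7))*conj(exp(4*I*pi/7)) + 1*(exp(-2*I*pi/7))*conj(exp(-6*I*pi/7)) + 1*(exp(4*I*pi/7))*conj(exp(-2*I*pi/7)) + 1*(exp(-4*I*pi/7))*conj(exp(2*I*pi/7)) + 1*(exp(2*I*pi/7))*conj(exp(6*I*pi/7)) + 1*(exp(-6*I*pi/7))*conj(exp(-4*I*pi/7))
  = (1) + (exp(2*I*pi/7)) + (exp(4*I*pi/7)) + (exp(6*I*pi/7)) + (exp(-6*I*pi/7)) + (exp(-4*I*pi/7)) + (exp(-2*I*pi/7))
  = 0.
(Exp terms are combined using exp(i*s)*conj(exp(i*t)) = exp(i*(s-t)), and sums of them are collapsed using the identity that for every m > 1 the m distinct m-th roots of unity sum to 0, e.g. 1 + exp(2*I*pi/3) + exp(-2*I*pi/3) = 0.)
Dividing by |G| = 7 gives 0/7 = 0, matching the row-orthogonality relation <chi_3, chi_2> = [chi_3 = chi_2].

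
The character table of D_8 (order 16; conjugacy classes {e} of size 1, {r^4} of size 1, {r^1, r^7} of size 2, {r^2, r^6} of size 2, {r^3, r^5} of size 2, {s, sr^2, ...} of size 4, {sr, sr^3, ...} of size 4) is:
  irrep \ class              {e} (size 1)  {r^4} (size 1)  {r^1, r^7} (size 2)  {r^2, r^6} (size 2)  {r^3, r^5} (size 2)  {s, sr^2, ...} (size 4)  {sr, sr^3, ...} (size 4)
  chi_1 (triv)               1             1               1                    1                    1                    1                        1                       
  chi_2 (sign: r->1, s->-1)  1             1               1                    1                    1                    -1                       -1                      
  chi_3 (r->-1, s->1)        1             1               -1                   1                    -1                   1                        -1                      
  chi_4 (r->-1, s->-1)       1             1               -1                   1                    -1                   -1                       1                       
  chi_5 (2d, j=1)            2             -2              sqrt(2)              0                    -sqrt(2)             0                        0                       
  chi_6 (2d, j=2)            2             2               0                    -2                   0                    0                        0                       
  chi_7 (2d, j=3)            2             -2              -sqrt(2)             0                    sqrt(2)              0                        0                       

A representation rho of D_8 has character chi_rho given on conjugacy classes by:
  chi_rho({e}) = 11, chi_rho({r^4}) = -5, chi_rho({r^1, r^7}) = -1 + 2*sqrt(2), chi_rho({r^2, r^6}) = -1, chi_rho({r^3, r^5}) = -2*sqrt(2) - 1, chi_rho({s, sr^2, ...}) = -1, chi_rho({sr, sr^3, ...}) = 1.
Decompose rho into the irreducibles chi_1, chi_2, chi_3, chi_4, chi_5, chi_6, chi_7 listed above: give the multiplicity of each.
Multiplicities: chi_1: 0, chi_2: 0, chi_3: 0, chi_4: 1, chi_5: 3, chi_6: 1, chi_7: 1.

Proof sketch: Use <chi_rho, chi> = (1/|G|) sum_C |C| * chi_rho(C) * conj(chi(C)) with |G| = 16 for each irreducible chi in the table:
  <chi_rho, chi_1> = (1/16)[1*(11)*conj(1) + 1*(-5)*conj(1) + 2*(-1 + 2*sqrt(2))*conj(1) + 2*(-1)*conj(1) + 2*(-2*sqrt(2) - 1)*conj(1) + 4*(-1)*conj(1) + 4*(1)*conj(1)]
      = (1/16)[(11) + (-5) + (-2 + 4*sqrt(2)) + (-2) + (-4*sqrt(2) - 2) + (-4) + (4)] = 0/16 = 0
  <chi_rho, chi_2> = (1/16)[1*(11)*conj(1) + 1*(-5)*conj(1) + 2*(-1 + 2*sqrt(2))*conj(1) + 2*(-1)*conj(1) + 2*(-2*sqrt(2) - 1)*conj(1) + 4*(-1)*conj(-1) + 4*(1)*conj(-1)]
      = (1/16)[(11) + (-5) + (-2 + 4*sqrt(2)) + (-2) + (-4*sqrt(2) - 2) + (4) + (-4)] = 0/16 = 0
  <chi_rho, chi_3> = (1/16)[1*(11)*conj(1) + 1*(-5)*conj(1) + 2*(-1 + 2*sqrt(2))*conj(-1) + 2*(-1)*conj(1) + 2*(-2*sqrt(2) - 1)*conj(-1) + 4*(-1)*conj(1) + 4*(1)*conj(-1)]
      = (1/16)[(11) + (-5) + (2 - 4*sqrt(2)) + (-2) + (2 + 4*sqrt(2)) + (-4) + (-4)] = 0/16 = 0
  <chi_rho, chi_4> = (1/16)[1*(11)*conj(1) + 1*(-5)*conj(1) + 2*(-1 + 2*sqrt(2))*conj(-1) + 2*(-1)*conj(1) + 2*(-2*sqrt(2) - 1)*conj(-1) + 4*(-1)*conj(-1) + 4*(1)*conj(1)]
      = (1/16)[(11) + (-5) + (2 - 4*sqrt(2)) + (-2) + (2 + 4*sqrt(2)) + (4) + (4)] = 16/16 = 1
  <chi_rho, chi_5> = (1/16)[1*(11)*conj(2) + 1*(-5)*conj(-2) + 2*(-1 + 2*sqrt(2))*conj(sqrt(2)) + 2*(-1)*conj(0) + 2*(-2*sqrt(2) - 1)*conj(-sqrt(2)) + 4*(-1)*conj(0) + 4*(1)*conj(0)]
      = (1/16)[(22) + (10) + (8 - 2*sqrt(2)) + (0) + (2*sqrt(2) + 8) + (0) + (0)] = 48/16 = 3
  <chi_rho, chi_6> = (1/16)[1*(11)*conj(2) + 1*(-5)*conj(2) + 2*(-1 + 2*sqrt(2))*conj(0) + 2*(-1)*conj(-2) + 2*(-2*sqrt(2) - 1)*conj(0) + 4*(-1)*conj(0) + 4*(1)*conj(0)]
      = (1/16)[(22) + (-10) + (0) + (4) + (0) + (0) + (0)] = 16/16 = 1
  <chi_rho, chi_7> = (1/16)[1*(11)*conj(2) + 1*(-5)*conj(-2) + 2*(-1 + 2*sqrt(2))*conj(-sqrt(2)) + 2*(-1)*conj(0) + 2*(-2*sqrt(2) - 1)*conj(sqrt(2)) + 4*(-1)*conj(0) + 4*(1)*conj(0)]
      = (1/16)[(22) + (10) + (-8 + 2*sqrt(2)) + (0) + (-8 - 2*sqrt(2)) + (0) + (0)] = 16/16 = 1
Dimension check: dim(rho) = sum (mult * dim) = 0*1 + 0*1 + 0*1 + 1*1 + 3*2 + 1*2 + 1*2 = 11 = chi_rho(e) = 11.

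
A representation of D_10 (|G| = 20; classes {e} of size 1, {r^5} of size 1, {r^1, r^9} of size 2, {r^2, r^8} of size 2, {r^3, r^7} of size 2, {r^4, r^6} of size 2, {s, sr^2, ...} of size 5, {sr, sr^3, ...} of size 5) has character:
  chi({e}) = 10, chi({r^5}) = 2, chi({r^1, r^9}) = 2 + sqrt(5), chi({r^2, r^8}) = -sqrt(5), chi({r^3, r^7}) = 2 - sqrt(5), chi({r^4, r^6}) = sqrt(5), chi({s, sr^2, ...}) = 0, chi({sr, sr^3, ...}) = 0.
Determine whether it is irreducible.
Not irreducible (reducible): <chi, chi> = 8 > 1.

Proof sketch: <chi, chi> = (1/|G|) sum_C |C| * |chi(C)|^2 = (1/20)[1*|10|^2 + 1*|2|^2 + 2*|2 + sqrt(5)|^2 + 2*|-sqrt(5)|^2 + 2*|2 - sqrt(5)|^2 + 2*|sqrt(5)|^2 + 5*|0|^2 + 5*|0|^2]
  = (1/20)[(100) + (4) + (8*sqrt(5) + 18) + (10) + (18 - 8*sqrt(5)) + (10) + (0) + (0)] = 160/20 = 8.
A character is irreducible iff <chi, chi> = 1, so this representation is reducible.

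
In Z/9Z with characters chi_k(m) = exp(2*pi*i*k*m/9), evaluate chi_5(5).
chi_5(5) = zeta_9^25 = exp(-4*I*pi/9)

Explanation: chi_5(5) = zeta_9^(5*5) = zeta_9^25. Since zeta_9^9 = 1, this equals zeta_9^7 = exp(2*pi*i*7/9) = exp(-4*I*pi/9).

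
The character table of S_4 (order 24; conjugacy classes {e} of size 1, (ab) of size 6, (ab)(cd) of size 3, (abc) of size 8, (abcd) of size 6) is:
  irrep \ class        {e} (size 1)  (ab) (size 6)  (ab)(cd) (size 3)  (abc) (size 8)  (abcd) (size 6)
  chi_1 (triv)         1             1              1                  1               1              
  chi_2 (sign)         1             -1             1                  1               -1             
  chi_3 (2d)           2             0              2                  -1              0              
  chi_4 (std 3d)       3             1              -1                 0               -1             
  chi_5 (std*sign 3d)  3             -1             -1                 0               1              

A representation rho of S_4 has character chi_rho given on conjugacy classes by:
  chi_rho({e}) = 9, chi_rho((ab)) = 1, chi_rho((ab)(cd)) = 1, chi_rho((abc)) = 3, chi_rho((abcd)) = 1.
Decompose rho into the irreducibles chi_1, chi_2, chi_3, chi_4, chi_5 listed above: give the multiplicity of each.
Multiplicities: chi_1: 2, chi_2: 1, chi_3: 0, chi_4: 1, chi_5: 1.

Explanation: Use <chi_rho, chi> = (1/|G|) sum_C |C| * chi_rho(C) * conj(chi(C)) with |G| = 24 for each irreducible chi in the table:
  <chi_rho, chi_1> = (1/24)[1*(9)*conj(1) + 6*(1)*conj(1) + 3*(1)*conj(1) + 8*(3)*conj(1) + 6*(1)*conj(1)]
      = (1/24)[(9) + (6) + (3) + (24) + (6)] = 48/24 = 2
  <chi_rho, chi_2> = (1/24)[1*(9)*conj(1) + 6*(1)*conj(-1) + 3*(1)*conj(1) + 8*(3)*conj(1) + 6*(1)*conj(-1)]
      = (1/24)[(9) + (-6) + (3) + (24) + (-6)] = 24/24 = 1
  <chi_rho, chi_3> = (1/24)[1*(9)*conj(2) + 6*(1)*conj(0) + 3*(1)*conj(2) + 8*(3)*conj(-1) + 6*(1)*conj(0)]
      = (1/24)[(18) + (0) + (6) + (-24) + (0)] = 0/24 = 0
  <chi_rho, chi_4> = (1/24)[1*(9)*conj(3) + 6*(1)*conj(1) + 3*(1)*conj(-1) + 8*(3)*conj(0) + 6*(1)*conj(-1)]
      = (1/24)[(27) + (6) + (-3) + (0) + (-6)] = 24/24 = 1
  <chi_rho, chi_5> = (1/24)[1*(9)*conj(3) + 6*(1)*conj(-1) + 3*(1)*conj(-1) + 8*(3)*conj(0) + 6*(1)*conj(1)]
      = (1/24)[(27) + (-6) + (-3) + (0) + (6)] = 24/24 = 1
Dimension check: dim(rho) = sum (mult * dim) = 2*1 + 1*1 + 0*2 + 1*3 + 1*3 = 9 = chi_rho(e) = 9.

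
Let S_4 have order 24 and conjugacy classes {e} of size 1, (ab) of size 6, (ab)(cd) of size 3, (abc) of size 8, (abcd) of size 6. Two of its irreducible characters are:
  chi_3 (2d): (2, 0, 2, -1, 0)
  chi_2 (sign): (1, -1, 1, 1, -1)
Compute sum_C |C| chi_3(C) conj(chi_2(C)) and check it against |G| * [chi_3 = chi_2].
Sum = 0; so <chi_3, chi_2> = 0 (distinct irreducibles are orthogonal).

Derivation: Compute term by term over conjugacy classes (|C| * chi_3(C) * conj(chi_2(C))):
  1*(2)*conj(1) + 6*(0)*conj(-1) + 3*(2)*conj(1) + 8*(-1)*conj(1) + 6*(0)*conj(-1)
  = (2) + (0) + (6) + (-8) + (0)
  = 0.
Dividing by |G| = 24 gives 0/24 = 0, matching the row-orthogonality relation <chi_3, chi_2> = [chi_3 = chi_2].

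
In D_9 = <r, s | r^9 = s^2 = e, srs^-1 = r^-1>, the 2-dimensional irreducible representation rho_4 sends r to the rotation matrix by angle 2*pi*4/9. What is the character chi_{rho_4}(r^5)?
chi_{rho_4}(r^5) = 2*cos(2*pi*4*5/9) = 2*cos(40*pi/9)

Explanation: rho_4(r^5) is rotation by angle 2*pi*4*5/9, whose trace is 2*cos(2*pi*4*5/9) = 2*cos(40*pi/9).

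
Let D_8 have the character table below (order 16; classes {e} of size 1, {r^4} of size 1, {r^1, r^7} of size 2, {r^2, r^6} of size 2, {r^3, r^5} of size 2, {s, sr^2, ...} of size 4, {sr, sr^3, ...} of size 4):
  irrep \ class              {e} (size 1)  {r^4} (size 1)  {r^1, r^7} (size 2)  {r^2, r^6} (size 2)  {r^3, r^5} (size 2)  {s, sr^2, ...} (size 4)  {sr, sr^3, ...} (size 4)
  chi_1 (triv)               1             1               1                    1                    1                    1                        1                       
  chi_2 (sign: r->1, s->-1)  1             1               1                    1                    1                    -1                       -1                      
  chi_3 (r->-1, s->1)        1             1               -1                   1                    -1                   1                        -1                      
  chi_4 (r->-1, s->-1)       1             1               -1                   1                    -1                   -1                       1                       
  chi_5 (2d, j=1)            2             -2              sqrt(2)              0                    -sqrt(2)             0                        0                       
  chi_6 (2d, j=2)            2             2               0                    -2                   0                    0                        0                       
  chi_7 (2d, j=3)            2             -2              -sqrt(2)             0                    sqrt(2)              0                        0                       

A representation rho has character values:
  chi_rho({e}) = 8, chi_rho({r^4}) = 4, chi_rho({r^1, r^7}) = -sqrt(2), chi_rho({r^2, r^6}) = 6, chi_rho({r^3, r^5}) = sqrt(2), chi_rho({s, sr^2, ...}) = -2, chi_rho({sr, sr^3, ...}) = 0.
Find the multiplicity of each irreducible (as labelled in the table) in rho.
Multiplicities: chi_1: 1, chi_2: 2, chi_3: 1, chi_4: 2, chi_5: 0, chi_6: 0, chi_7: 1.

Use <chi_rho, chi> = (1/|G|) sum_C |C| * chi_rho(C) * conj(chi(C)) with |G| = 16 for each irreducible chi in the table:
  <chi_rho, chi_1> = (1/16)[1*(8)*conj(1) + 1*(4)*conj(1) + 2*(-sqrt(2))*conj(1) + 2*(6)*conj(1) + 2*(sqrt(2))*conj(1) + 4*(-2)*conj(1) + 4*(0)*conj(1)]
      = (1/16)[(8) + (4) + (-2*sqrt(2)) + (12) + (2*sqrt(2)) + (-8) + (0)] = 16/16 = 1
  <chi_rho, chi_2> = (1/16)[1*(8)*conj(1) + 1*(4)*conj(1) + 2*(-sqrt(2))*conj(1) + 2*(6)*conj(1) + 2*(sqrt(2))*conj(1) + 4*(-2)*conj(-1) + 4*(0)*conj(-1)]
      = (1/16)[(8) + (4) + (-2*sqrt(2)) + (12) + (2*sqrt(2)) + (8) + (0)] = 32/16 = 2
  <chi_rho, chi_3> = (1/16)[1*(8)*conj(1) + 1*(4)*conj(1) + 2*(-sqrt(2))*conj(-1) + 2*(6)*conj(1) + 2*(sqrt(2))*conj(-1) + 4*(-2)*conj(1) + 4*(0)*conj(-1)]
      = (1/16)[(8) + (4) + (2*sqrt(2)) + (12) + (-2*sqrt(2)) + (-8) + (0)] = 16/16 = 1
  <chi_rho, chi_4> = (1/16)[1*(8)*conj(1) + 1*(4)*conj(1) + 2*(-sqrt(2))*conj(-1) + 2*(6)*conj(1) + 2*(sqrt(2))*conj(-1) + 4*(-2)*conj(-1) + 4*(0)*conj(1)]
      = (1/16)[(8) + (4) + (2*sqrt(2)) + (12) + (-2*sqrt(2)) + (8) + (0)] = 32/16 = 2
  <chi_rho, chi_5> = (1/16)[1*(8)*conj(2) + 1*(4)*conj(-2) + 2*(-sqrt(2))*conj(sqrt(2)) + 2*(6)*conj(0) + 2*(sqrt(2))*conj(-sqrt(2)) + 4*(-2)*conj(0) + 4*(0)*conj(0)]
      = (1/16)[(16) + (-8) + (-4) + (0) + (-4) + (0) + (0)] = 0/16 = 0
  <chi_rho, chi_6> = (1/16)[1*(8)*conj(2) + 1*(4)*conj(2) + 2*(-sqrt(2))*conj(0) + 2*(6)*conj(-2) + 2*(sqrt(2))*conj(0) + 4*(-2)*conj(0) + 4*(0)*conj(0)]
      = (1/16)[(16) + (8) + (0) + (-24) + (0) + (0) + (0)] = 0/16 = 0
  <chi_rho, chi_7> = (1/16)[1*(8)*conj(2) + 1*(4)*conj(-2) + 2*(-sqrt(2))*conj(-sqrt(2)) + 2*(6)*conj(0) + 2*(sqrt(2))*conj(sqrt(2)) + 4*(-2)*conj(0) + 4*(0)*conj(0)]
      = (1/16)[(16) + (-8) + (4) + (0) + (4) + (0) + (0)] = 16/16 = 1
Dimension check: dim(rho) = sum (mult * dim) = 1*1 + 2*1 + 1*1 + 2*1 + 0*2 + 0*2 + 1*2 = 8 = chi_rho(e) = 8.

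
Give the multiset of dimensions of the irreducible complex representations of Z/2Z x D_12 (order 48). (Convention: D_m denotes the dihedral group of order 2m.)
Dimensions: 1, 1, 1, 1, 1, 1, 1, 1, 2, 2, 2, 2, 2, 2, 2, 2, 2, 2

Reasoning: There are 18 irreducibles (= number of conjugacy classes). Their dimensions d_i satisfy sum d_i^2 = |G| = 48: 1 + 1 + 1 + 1 + 1 + 1 + 1 + 1 + 4 + 4 + 4 + 4 + 4 + 4 + 4 + 4 + 4 + 4 = 48. (For the product with Z/2Z: each of the 2 1-dim characters of Z/2Z tensors with each irrep of D_12, giving 2 copies of each D_12-dimension.)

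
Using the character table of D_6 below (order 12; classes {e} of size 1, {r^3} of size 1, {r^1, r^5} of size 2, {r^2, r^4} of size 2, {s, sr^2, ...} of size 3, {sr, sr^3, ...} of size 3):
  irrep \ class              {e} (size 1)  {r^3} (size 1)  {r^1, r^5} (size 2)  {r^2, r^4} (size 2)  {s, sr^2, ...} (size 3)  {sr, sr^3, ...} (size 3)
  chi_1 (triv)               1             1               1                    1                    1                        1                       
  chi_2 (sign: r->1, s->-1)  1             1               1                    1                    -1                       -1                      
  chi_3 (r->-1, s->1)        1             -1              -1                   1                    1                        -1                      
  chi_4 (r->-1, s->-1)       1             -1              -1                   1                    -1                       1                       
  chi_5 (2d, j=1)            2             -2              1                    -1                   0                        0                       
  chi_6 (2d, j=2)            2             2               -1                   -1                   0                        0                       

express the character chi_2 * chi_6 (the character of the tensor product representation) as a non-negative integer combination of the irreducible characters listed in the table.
chi_2 tensor chi_6 = chi_6 (all other irreducibles have multiplicity 0).

Explanation: The character of a tensor product is the pointwise product (chi_2 * chi_6)(C) = chi_2(C) * chi_6(C):
  {e}: (1)*(2), {r^3}: (1)*(2), {r^1, r^5}: (1)*(-1), {r^2, r^4}: (1)*(-1), {s, sr^2, ...}: (-1)*(0), {sr, sr^3, ...}: (-1)*(0)
so (chi_2 * chi_6) takes values
  {e} -> 2, {r^3} -> 2, {r^1, r^5} -> -1, {r^2, r^4} -> -1, {s, sr^2, ...} -> 0, {sr, sr^3, ...} -> 0.
Now take the inner product of this character with each irreducible chi from the table, <chi_2*chi_6, chi> = (1/12) sum_C |C| (chi_2*chi_6)(C) conj(chi(C)):
  <chi_2*chi_6, chi_1> = (1/12)[1*(2)*conj(1) + 1*(2)*conj(1) + 2*(-1)*conj(1) + 2*(-1)*conj(1) + 3*(0)*conj(1) + 3*(0)*conj(1)]
      = (1/12)[(2) + (2) + (-2) + (-2) + (0) + (0)] = 0/12 = 0
  <chi_2*chi_6, chi_2> = (1/12)[1*(2)*conj(1) + 1*(2)*conj(1) + 2*(-1)*conj(1) + 2*(-1)*conj(1) + 3*(0)*conj(-1) + 3*(0)*conj(-1)]
      = (1/12)[(2) + (2) + (-2) + (-2) + (0) + (0)] = 0/12 = 0
  <chi_2*chi_6, chi_3> = (1/12)[1*(2)*conj(1) + 1*(2)*conj(-1) + 2*(-1)*conj(-1) + 2*(-1)*conj(1) + 3*(0)*conj(1) + 3*(0)*conj(-1)]
      = (1/12)[(2) + (-2) + (2) + (-2) + (0) + (0)] = 0/12 = 0
  <chi_2*chi_6, chi_4> = (1/12)[1*(2)*conj(1) + 1*(2)*conj(-1) + 2*(-1)*conj(-1) + 2*(-1)*conj(1) + 3*(0)*conj(-1) + 3*(0)*conj(1)]
      = (1/12)[(2) + (-2) + (2) + (-2) + (0) + (0)] = 0/12 = 0
  <chi_2*chi_6, chi_5> = (1/12)[1*(2)*conj(2) + 1*(2)*conj(-2) + 2*(-1)*conj(1) + 2*(-1)*conj(-1) + 3*(0)*conj(0) + 3*(0)*conj(0)]
      = (1/12)[(4) + (-4) + (-2) + (2) + (0) + (0)] = 0/12 = 0
  <chi_2*chi_6, chi_6> = (1/12)[1*(2)*conj(2) + 1*(2)*conj(2) + 2*(-1)*conj(-1) + 2*(-1)*conj(-1) + 3*(0)*conj(0) + 3*(0)*conj(0)]
      = (1/12)[(4) + (4) + (2) + (2) + (0) + (0)] = 12/12 = 1
Hence the multiplicities are chi_6: 1. Dimension check: dim(chi_2)*dim(chi_6) = 1*2 = 2 and sum (mult * dim) = 1*2 = 2.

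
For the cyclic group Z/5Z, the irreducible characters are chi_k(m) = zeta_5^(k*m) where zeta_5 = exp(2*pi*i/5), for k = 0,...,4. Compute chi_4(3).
chi_4(3) = zeta_5^12 = exp(4*I*pi/5)

chi_4(3) = zeta_5^(4*3) = zeta_5^12. Since zeta_5^5 = 1, this equals zeta_5^2 = exp(2*pi*i*2/5) = exp(4*I*pi/5).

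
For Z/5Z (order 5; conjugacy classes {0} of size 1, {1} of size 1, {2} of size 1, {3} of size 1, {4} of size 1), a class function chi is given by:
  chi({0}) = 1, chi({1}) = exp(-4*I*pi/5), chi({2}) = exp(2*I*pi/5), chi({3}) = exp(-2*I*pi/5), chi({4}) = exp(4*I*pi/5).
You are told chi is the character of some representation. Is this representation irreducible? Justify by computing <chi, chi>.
Irreducible: <chi, chi> = 1.

Solution. <chi, chi> = (1/|G|) sum_C |C| * |chi(C)|^2 = (1/5)[1*|1|^2 + 1*|exp(-4*I*pi/5)|^2 + 1*|exp(2*I*pi/5)|^2 + 1*|exp(-2*I*pi/5)|^2 + 1*|exp(4*I*pi/5)|^2]
  = (1/5)[(1) + (1) + (1) + (1) + (1)] = 5/5 = 1.
(Exp terms are combined using exp(i*s)*conj(exp(i*t)) = exp(i*(s-t)), and sums of them are collapsed using the identity that for every m > 1 the m distinct m-th roots of unity sum to 0, e.g. 1 + exp(2*I*pi/3) + exp(-2*I*pi/3) = 0.)
A character is irreducible iff <chi, chi> = 1, so this representation is irreducible.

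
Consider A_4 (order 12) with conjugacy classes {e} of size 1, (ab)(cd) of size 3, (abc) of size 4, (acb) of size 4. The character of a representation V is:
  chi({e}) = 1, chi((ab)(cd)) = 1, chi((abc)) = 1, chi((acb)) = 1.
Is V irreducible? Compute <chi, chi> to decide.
Irreducible: <chi, chi> = 1.

Solution. <chi, chi> = (1/|G|) sum_C |C| * |chi(C)|^2 = (1/12)[1*|1|^2 + 3*|1|^2 + 4*|1|^2 + 4*|1|^2]
  = (1/12)[(1) + (3) + (4) + (4)] = 12/12 = 1.
(Exp terms are combined using exp(i*s)*conj(exp(i*t)) = exp(i*(s-t)), and sums of them are collapsed using the identity that for every m > 1 the m distinct m-th roots of unity sum to 0, e.g. 1 + exp(2*I*pi/3) + exp(-2*I*pi/3) = 0.)
A character is irreducible iff <chi, chi> = 1, so this representation is irreducible.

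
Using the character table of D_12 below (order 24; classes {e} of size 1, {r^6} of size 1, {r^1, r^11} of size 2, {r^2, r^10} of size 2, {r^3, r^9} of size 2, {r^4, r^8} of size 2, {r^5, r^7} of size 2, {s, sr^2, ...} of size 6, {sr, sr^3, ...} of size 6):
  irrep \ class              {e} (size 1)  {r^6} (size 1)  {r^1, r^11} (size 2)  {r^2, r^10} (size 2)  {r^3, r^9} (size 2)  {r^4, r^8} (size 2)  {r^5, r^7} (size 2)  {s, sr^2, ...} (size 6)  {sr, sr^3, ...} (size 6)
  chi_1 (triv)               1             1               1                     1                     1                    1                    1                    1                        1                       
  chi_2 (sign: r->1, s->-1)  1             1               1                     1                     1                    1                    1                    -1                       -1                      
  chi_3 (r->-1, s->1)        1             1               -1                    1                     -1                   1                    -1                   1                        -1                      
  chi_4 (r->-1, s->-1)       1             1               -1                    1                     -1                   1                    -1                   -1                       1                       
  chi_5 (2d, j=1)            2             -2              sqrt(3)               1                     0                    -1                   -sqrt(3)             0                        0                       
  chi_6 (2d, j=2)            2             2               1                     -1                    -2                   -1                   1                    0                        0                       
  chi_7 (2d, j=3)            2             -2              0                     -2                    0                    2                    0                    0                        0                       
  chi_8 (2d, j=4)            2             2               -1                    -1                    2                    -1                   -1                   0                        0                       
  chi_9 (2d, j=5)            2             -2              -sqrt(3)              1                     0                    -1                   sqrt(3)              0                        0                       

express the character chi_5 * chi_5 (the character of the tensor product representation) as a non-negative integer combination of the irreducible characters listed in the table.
chi_5 tensor chi_5 = chi_1 + chi_2 + chi_6 (all other irreducibles have multiplicity 0).

Solution. The character of a tensor product is the pointwise product (chi_5 * chi_5)(C) = chi_5(C) * chi_5(C):
  {e}: (2)*(2), {r^6}: (-2)*(-2), {r^1, r^11}: (sqrt(3))*(sqrt(3)), {r^2, r^10}: (1)*(1), {r^3, r^9}: (0)*(0), {r^4, r^8}: (-1)*(-1), {r^5, r^7}: (-sqrt(3))*(-sqrt(3)), {s, sr^2, ...}: (0)*(0), {sr, sr^3, ...}: (0)*(0)
so (chi_5 * chi_5) takes values
  {e} -> 4, {r^6} -> 4, {r^1, r^11} -> 3, {r^2, r^10} -> 1, {r^3, r^9} -> 0, {r^4, r^8} -> 1, {r^5, r^7} -> 3, {s, sr^2, ...} -> 0, {sr, sr^3, ...} -> 0.
Now take the inner product of this character with each irreducible chi from the table, <chi_5*chi_5, chi> = (1/24) sum_C |C| (chi_5*chi_5)(C) conj(chi(C)):
  <chi_5*chi_5, chi_1> = (1/24)[1*(4)*conj(1) + 1*(4)*conj(1) + 2*(3)*conj(1) + 2*(1)*conj(1) + 2*(0)*conj(1) + 2*(1)*conj(1) + 2*(3)*conj(1) + 6*(0)*conj(1) + 6*(0)*conj(1)]
      = (1/24)[(4) + (4) + (6) + (2) + (0) + (2) + (6) + (0) + (0)] = 24/24 = 1
  <chi_5*chi_5, chi_2> = (1/24)[1*(4)*conj(1) + 1*(4)*conj(1) + 2*(3)*conj(1) + 2*(1)*conj(1) + 2*(0)*conj(1) + 2*(1)*conj(1) + 2*(3)*conj(1) + 6*(0)*conj(-1) + 6*(0)*conj(-1)]
      = (1/24)[(4) + (4) + (6) + (2) + (0) + (2) + (6) + (0) + (0)] = 24/24 = 1
  <chi_5*chi_5, chi_3> = (1/24)[1*(4)*conj(1) + 1*(4)*conj(1) + 2*(3)*conj(-1) + 2*(1)*conj(1) + 2*(0)*conj(-1) + 2*(1)*conj(1) + 2*(3)*conj(-1) + 6*(0)*conj(1) + 6*(0)*conj(-1)]
      = (1/24)[(4) + (4) + (-6) + (2) + (0) + (2) + (-6) + (0) + (0)] = 0/24 = 0
  <chi_5*chi_5, chi_4> = (1/24)[1*(4)*conj(1) + 1*(4)*conj(1) + 2*(3)*conj(-1) + 2*(1)*conj(1) + 2*(0)*conj(-1) + 2*(1)*conj(1) + 2*(3)*conj(-1) + 6*(0)*conj(-1) + 6*(0)*conj(1)]
      = (1/24)[(4) + (4) + (-6) + (2) + (0) + (2) + (-6) + (0) + (0)] = 0/24 = 0
  <chi_5*chi_5, chi_5> = (1/24)[1*(4)*conj(2) + 1*(4)*conj(-2) + 2*(3)*conj(sqrt(3)) + 2*(1)*conj(1) + 2*(0)*conj(0) + 2*(1)*conj(-1) + 2*(3)*conj(-sqrt(3)) + 6*(0)*conj(0) + 6*(0)*conj(0)]
      = (1/24)[(8) + (-8) + (6*sqrt(3)) + (2) + (0) + (-2) + (-6*sqrt(3)) + (0) + (0)] = 0/24 = 0
  <chi_5*chi_5, chi_6> = (1/24)[1*(4)*conj(2) + 1*(4)*conj(2) + 2*(3)*conj(1) + 2*(1)*conj(-1) + 2*(0)*conj(-2) + 2*(1)*conj(-1) + 2*(3)*conj(1) + 6*(0)*conj(0) + 6*(0)*conj(0)]
      = (1/24)[(8) + (8) + (6) + (-2) + (0) + (-2) + (6) + (0) + (0)] = 24/24 = 1
  <chi_5*chi_5, chi_7> = (1/24)[1*(4)*conj(2) + 1*(4)*conj(-2) + 2*(3)*conj(0) + 2*(1)*conj(-2) + 2*(0)*conj(0) + 2*(1)*conj(2) + 2*(3)*conj(0) + 6*(0)*conj(0) + 6*(0)*conj(0)]
      = (1/24)[(8) + (-8) + (0) + (-4) + (0) + (4) + (0) + (0) + (0)] = 0/24 = 0
  <chi_5*chi_5, chi_8> = (1/24)[1*(4)*conj(2) + 1*(4)*conj(2) + 2*(3)*conj(-1) + 2*(1)*conj(-1) + 2*(0)*conj(2) + 2*(1)*conj(-1) + 2*(3)*conj(-1) + 6*(0)*conj(0) + 6*(0)*conj(0)]
      = (1/24)[(8) + (8) + (-6) + (-2) + (0) + (-2) + (-6) + (0) + (0)] = 0/24 = 0
  <chi_5*chi_5, chi_9> = (1/24)[1*(4)*conj(2) + 1*(4)*conj(-2) + 2*(3)*conj(-sqrt(3)) + 2*(1)*conj(1) + 2*(0)*conj(0) + 2*(1)*conj(-1) + 2*(3)*conj(sqrt(3)) + 6*(0)*conj(0) + 6*(0)*conj(0)]
      = (1/24)[(8) + (-8) + (-6*sqrt(3)) + (2) + (0) + (-2) + (6*sqrt(3)) + (0) + (0)] = 0/24 = 0
Hence the multiplicities are chi_1: 1, chi_2: 1, chi_6: 1. Dimension check: dim(chi_5)*dim(chi_5) = 2*2 = 4 and sum (mult * dim) = 1*1 + 1*1 + 1*2 = 4.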